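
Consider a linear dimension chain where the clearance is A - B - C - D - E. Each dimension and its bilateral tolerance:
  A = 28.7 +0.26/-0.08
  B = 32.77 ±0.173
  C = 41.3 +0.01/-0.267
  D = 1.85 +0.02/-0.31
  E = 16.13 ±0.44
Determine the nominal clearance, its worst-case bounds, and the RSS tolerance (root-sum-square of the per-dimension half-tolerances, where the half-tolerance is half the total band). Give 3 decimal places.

Stack each dimension's contribution:
  +A: nom +28.700 → Σnom=28.700; wc +0.260/-0.080 → slack +0.260/-0.080; half-tol=0.170, Σhalf²=0.028900
  -B: nom -32.770 → Σnom=-4.070; wc +0.173/-0.173 → slack +0.433/-0.253; half-tol=0.173, Σhalf²=0.058829
  -C: nom -41.300 → Σnom=-45.370; wc +0.267/-0.010 → slack +0.700/-0.263; half-tol=0.139, Σhalf²=0.078011
  -D: nom -1.850 → Σnom=-47.220; wc +0.310/-0.020 → slack +1.010/-0.283; half-tol=0.165, Σhalf²=0.105236
  -E: nom -16.130 → Σnom=-63.350; wc +0.440/-0.440 → slack +1.450/-0.723; half-tol=0.440, Σhalf²=0.298836
Nominal = -63.350. Worst-case = [-63.350 - 0.723, -63.350 + 1.450] = [-64.073, -61.900]. RSS = √0.298836 = 0.547.

nominal=-63.350 wc=[-64.073,-61.900] rss=0.547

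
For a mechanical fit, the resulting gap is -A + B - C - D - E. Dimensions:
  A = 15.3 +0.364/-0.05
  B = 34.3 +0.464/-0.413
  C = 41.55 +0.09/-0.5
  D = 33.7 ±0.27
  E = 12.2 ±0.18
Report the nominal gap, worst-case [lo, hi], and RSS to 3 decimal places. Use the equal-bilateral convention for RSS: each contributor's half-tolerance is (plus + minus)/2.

Stack each dimension's contribution:
  -A: nom -15.300 → Σnom=-15.300; wc +0.050/-0.364 → slack +0.050/-0.364; half-tol=0.207, Σhalf²=0.042849
  +B: nom +34.300 → Σnom=19.000; wc +0.464/-0.413 → slack +0.514/-0.777; half-tol=0.439, Σhalf²=0.235131
  -C: nom -41.550 → Σnom=-22.550; wc +0.500/-0.090 → slack +1.014/-0.867; half-tol=0.295, Σhalf²=0.322156
  -D: nom -33.700 → Σnom=-56.250; wc +0.270/-0.270 → slack +1.284/-1.137; half-tol=0.270, Σhalf²=0.395056
  -E: nom -12.200 → Σnom=-68.450; wc +0.180/-0.180 → slack +1.464/-1.317; half-tol=0.180, Σhalf²=0.427456
Nominal = -68.450. Worst-case = [-68.450 - 1.317, -68.450 + 1.464] = [-69.767, -66.986]. RSS = √0.427456 = 0.654.

nominal=-68.450 wc=[-69.767,-66.986] rss=0.654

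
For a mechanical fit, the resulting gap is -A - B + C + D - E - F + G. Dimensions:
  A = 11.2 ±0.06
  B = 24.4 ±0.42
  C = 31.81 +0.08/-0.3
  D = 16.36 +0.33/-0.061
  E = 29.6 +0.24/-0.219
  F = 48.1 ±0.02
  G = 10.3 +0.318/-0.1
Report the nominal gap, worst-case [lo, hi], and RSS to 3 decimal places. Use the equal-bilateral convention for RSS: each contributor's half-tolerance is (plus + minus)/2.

nominal=-54.830 wc=[-56.031,-53.383] rss=0.593

Stack each dimension's contribution:
  -A: nom -11.200 → Σnom=-11.200; wc +0.060/-0.060 → slack +0.060/-0.060; half-tol=0.060, Σhalf²=0.003600
  -B: nom -24.400 → Σnom=-35.600; wc +0.420/-0.420 → slack +0.480/-0.480; half-tol=0.420, Σhalf²=0.180000
  +C: nom +31.810 → Σnom=-3.790; wc +0.080/-0.300 → slack +0.560/-0.780; half-tol=0.190, Σhalf²=0.216100
  +D: nom +16.360 → Σnom=12.570; wc +0.330/-0.061 → slack +0.890/-0.841; half-tol=0.196, Σhalf²=0.254320
  -E: nom -29.600 → Σnom=-17.030; wc +0.219/-0.240 → slack +1.109/-1.081; half-tol=0.229, Σhalf²=0.306990
  -F: nom -48.100 → Σnom=-65.130; wc +0.020/-0.020 → slack +1.129/-1.101; half-tol=0.020, Σhalf²=0.307390
  +G: nom +10.300 → Σnom=-54.830; wc +0.318/-0.100 → slack +1.447/-1.201; half-tol=0.209, Σhalf²=0.351071
Nominal = -54.830. Worst-case = [-54.830 - 1.201, -54.830 + 1.447] = [-56.031, -53.383]. RSS = √0.351071 = 0.593.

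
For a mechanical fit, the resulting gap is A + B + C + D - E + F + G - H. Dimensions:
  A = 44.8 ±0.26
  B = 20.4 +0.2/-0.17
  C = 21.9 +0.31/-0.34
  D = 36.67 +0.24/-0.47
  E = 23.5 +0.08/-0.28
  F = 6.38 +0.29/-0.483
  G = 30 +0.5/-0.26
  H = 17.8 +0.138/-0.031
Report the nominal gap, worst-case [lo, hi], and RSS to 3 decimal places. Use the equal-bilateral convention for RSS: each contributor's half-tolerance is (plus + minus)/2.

nominal=118.850 wc=[116.649,120.961] rss=0.817

Stack each dimension's contribution:
  +A: nom +44.800 → Σnom=44.800; wc +0.260/-0.260 → slack +0.260/-0.260; half-tol=0.260, Σhalf²=0.067600
  +B: nom +20.400 → Σnom=65.200; wc +0.200/-0.170 → slack +0.460/-0.430; half-tol=0.185, Σhalf²=0.101825
  +C: nom +21.900 → Σnom=87.100; wc +0.310/-0.340 → slack +0.770/-0.770; half-tol=0.325, Σhalf²=0.207450
  +D: nom +36.670 → Σnom=123.770; wc +0.240/-0.470 → slack +1.010/-1.240; half-tol=0.355, Σhalf²=0.333475
  -E: nom -23.500 → Σnom=100.270; wc +0.280/-0.080 → slack +1.290/-1.320; half-tol=0.180, Σhalf²=0.365875
  +F: nom +6.380 → Σnom=106.650; wc +0.290/-0.483 → slack +1.580/-1.803; half-tol=0.386, Σhalf²=0.515257
  +G: nom +30.000 → Σnom=136.650; wc +0.500/-0.260 → slack +2.080/-2.063; half-tol=0.380, Σhalf²=0.659657
  -H: nom -17.800 → Σnom=118.850; wc +0.031/-0.138 → slack +2.111/-2.201; half-tol=0.085, Σhalf²=0.666797
Nominal = 118.850. Worst-case = [118.850 - 2.201, 118.850 + 2.111] = [116.649, 120.961]. RSS = √0.666797 = 0.817.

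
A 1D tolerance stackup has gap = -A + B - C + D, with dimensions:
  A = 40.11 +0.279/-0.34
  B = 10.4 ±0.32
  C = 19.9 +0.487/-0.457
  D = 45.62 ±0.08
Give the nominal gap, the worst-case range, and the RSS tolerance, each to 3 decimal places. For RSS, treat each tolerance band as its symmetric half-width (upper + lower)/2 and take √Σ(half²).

nominal=-3.990 wc=[-5.156,-2.793] rss=0.654

Stack each dimension's contribution:
  -A: nom -40.110 → Σnom=-40.110; wc +0.340/-0.279 → slack +0.340/-0.279; half-tol=0.309, Σhalf²=0.095790
  +B: nom +10.400 → Σnom=-29.710; wc +0.320/-0.320 → slack +0.660/-0.599; half-tol=0.320, Σhalf²=0.198190
  -C: nom -19.900 → Σnom=-49.610; wc +0.457/-0.487 → slack +1.117/-1.086; half-tol=0.472, Σhalf²=0.420974
  +D: nom +45.620 → Σnom=-3.990; wc +0.080/-0.080 → slack +1.197/-1.166; half-tol=0.080, Σhalf²=0.427374
Nominal = -3.990. Worst-case = [-3.990 - 1.166, -3.990 + 1.197] = [-5.156, -2.793]. RSS = √0.427374 = 0.654.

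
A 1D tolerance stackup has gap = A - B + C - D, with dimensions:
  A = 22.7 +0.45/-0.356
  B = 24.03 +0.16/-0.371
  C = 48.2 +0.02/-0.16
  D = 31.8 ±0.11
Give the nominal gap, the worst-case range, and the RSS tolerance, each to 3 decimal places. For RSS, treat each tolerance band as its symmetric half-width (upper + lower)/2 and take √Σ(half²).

Stack each dimension's contribution:
  +A: nom +22.700 → Σnom=22.700; wc +0.450/-0.356 → slack +0.450/-0.356; half-tol=0.403, Σhalf²=0.162409
  -B: nom -24.030 → Σnom=-1.330; wc +0.371/-0.160 → slack +0.821/-0.516; half-tol=0.266, Σhalf²=0.232899
  +C: nom +48.200 → Σnom=46.870; wc +0.020/-0.160 → slack +0.841/-0.676; half-tol=0.090, Σhalf²=0.240999
  -D: nom -31.800 → Σnom=15.070; wc +0.110/-0.110 → slack +0.951/-0.786; half-tol=0.110, Σhalf²=0.253099
Nominal = 15.070. Worst-case = [15.070 - 0.786, 15.070 + 0.951] = [14.284, 16.021]. RSS = √0.253099 = 0.503.

nominal=15.070 wc=[14.284,16.021] rss=0.503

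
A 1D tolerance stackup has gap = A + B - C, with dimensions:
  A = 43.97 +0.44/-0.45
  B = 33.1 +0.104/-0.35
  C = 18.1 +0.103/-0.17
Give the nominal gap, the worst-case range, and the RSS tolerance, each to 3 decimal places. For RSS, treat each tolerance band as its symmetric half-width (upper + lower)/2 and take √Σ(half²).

Stack each dimension's contribution:
  +A: nom +43.970 → Σnom=43.970; wc +0.440/-0.450 → slack +0.440/-0.450; half-tol=0.445, Σhalf²=0.198025
  +B: nom +33.100 → Σnom=77.070; wc +0.104/-0.350 → slack +0.544/-0.800; half-tol=0.227, Σhalf²=0.249554
  -C: nom -18.100 → Σnom=58.970; wc +0.170/-0.103 → slack +0.714/-0.903; half-tol=0.137, Σhalf²=0.268186
Nominal = 58.970. Worst-case = [58.970 - 0.903, 58.970 + 0.714] = [58.067, 59.684]. RSS = √0.268186 = 0.518.

nominal=58.970 wc=[58.067,59.684] rss=0.518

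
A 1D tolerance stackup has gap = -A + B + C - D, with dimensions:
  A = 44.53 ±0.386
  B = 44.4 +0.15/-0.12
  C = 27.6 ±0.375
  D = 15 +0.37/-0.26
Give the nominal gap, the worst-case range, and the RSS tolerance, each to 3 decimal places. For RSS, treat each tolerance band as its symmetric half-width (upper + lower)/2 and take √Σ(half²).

Stack each dimension's contribution:
  -A: nom -44.530 → Σnom=-44.530; wc +0.386/-0.386 → slack +0.386/-0.386; half-tol=0.386, Σhalf²=0.148996
  +B: nom +44.400 → Σnom=-0.130; wc +0.150/-0.120 → slack +0.536/-0.506; half-tol=0.135, Σhalf²=0.167221
  +C: nom +27.600 → Σnom=27.470; wc +0.375/-0.375 → slack +0.911/-0.881; half-tol=0.375, Σhalf²=0.307846
  -D: nom -15.000 → Σnom=12.470; wc +0.260/-0.370 → slack +1.171/-1.251; half-tol=0.315, Σhalf²=0.407071
Nominal = 12.470. Worst-case = [12.470 - 1.251, 12.470 + 1.171] = [11.219, 13.641]. RSS = √0.407071 = 0.638.

nominal=12.470 wc=[11.219,13.641] rss=0.638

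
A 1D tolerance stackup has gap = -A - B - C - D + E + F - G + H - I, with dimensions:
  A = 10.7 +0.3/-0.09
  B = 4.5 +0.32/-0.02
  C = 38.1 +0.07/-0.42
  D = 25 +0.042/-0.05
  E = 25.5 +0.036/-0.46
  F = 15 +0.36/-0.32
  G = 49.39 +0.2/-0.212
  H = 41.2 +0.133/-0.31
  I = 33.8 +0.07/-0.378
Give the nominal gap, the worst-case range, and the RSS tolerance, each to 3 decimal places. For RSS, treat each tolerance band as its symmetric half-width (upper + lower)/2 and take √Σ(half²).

nominal=-79.790 wc=[-81.882,-78.091] rss=0.669

Stack each dimension's contribution:
  -A: nom -10.700 → Σnom=-10.700; wc +0.090/-0.300 → slack +0.090/-0.300; half-tol=0.195, Σhalf²=0.038025
  -B: nom -4.500 → Σnom=-15.200; wc +0.020/-0.320 → slack +0.110/-0.620; half-tol=0.170, Σhalf²=0.066925
  -C: nom -38.100 → Σnom=-53.300; wc +0.420/-0.070 → slack +0.530/-0.690; half-tol=0.245, Σhalf²=0.126950
  -D: nom -25.000 → Σnom=-78.300; wc +0.050/-0.042 → slack +0.580/-0.732; half-tol=0.046, Σhalf²=0.129066
  +E: nom +25.500 → Σnom=-52.800; wc +0.036/-0.460 → slack +0.616/-1.192; half-tol=0.248, Σhalf²=0.190570
  +F: nom +15.000 → Σnom=-37.800; wc +0.360/-0.320 → slack +0.976/-1.512; half-tol=0.340, Σhalf²=0.306170
  -G: nom -49.390 → Σnom=-87.190; wc +0.212/-0.200 → slack +1.188/-1.712; half-tol=0.206, Σhalf²=0.348606
  +H: nom +41.200 → Σnom=-45.990; wc +0.133/-0.310 → slack +1.321/-2.022; half-tol=0.222, Σhalf²=0.397668
  -I: nom -33.800 → Σnom=-79.790; wc +0.378/-0.070 → slack +1.699/-2.092; half-tol=0.224, Σhalf²=0.447844
Nominal = -79.790. Worst-case = [-79.790 - 2.092, -79.790 + 1.699] = [-81.882, -78.091]. RSS = √0.447844 = 0.669.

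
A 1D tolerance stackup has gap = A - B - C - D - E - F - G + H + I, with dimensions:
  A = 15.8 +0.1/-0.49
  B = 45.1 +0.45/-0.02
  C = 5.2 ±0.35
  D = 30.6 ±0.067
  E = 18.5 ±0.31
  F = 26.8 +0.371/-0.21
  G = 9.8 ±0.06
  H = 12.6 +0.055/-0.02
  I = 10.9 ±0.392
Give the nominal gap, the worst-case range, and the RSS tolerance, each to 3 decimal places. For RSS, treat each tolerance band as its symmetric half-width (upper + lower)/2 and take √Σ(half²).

nominal=-96.700 wc=[-99.210,-95.136] rss=0.780

Stack each dimension's contribution:
  +A: nom +15.800 → Σnom=15.800; wc +0.100/-0.490 → slack +0.100/-0.490; half-tol=0.295, Σhalf²=0.087025
  -B: nom -45.100 → Σnom=-29.300; wc +0.020/-0.450 → slack +0.120/-0.940; half-tol=0.235, Σhalf²=0.142250
  -C: nom -5.200 → Σnom=-34.500; wc +0.350/-0.350 → slack +0.470/-1.290; half-tol=0.350, Σhalf²=0.264750
  -D: nom -30.600 → Σnom=-65.100; wc +0.067/-0.067 → slack +0.537/-1.357; half-tol=0.067, Σhalf²=0.269239
  -E: nom -18.500 → Σnom=-83.600; wc +0.310/-0.310 → slack +0.847/-1.667; half-tol=0.310, Σhalf²=0.365339
  -F: nom -26.800 → Σnom=-110.400; wc +0.210/-0.371 → slack +1.057/-2.038; half-tol=0.290, Σhalf²=0.449729
  -G: nom -9.800 → Σnom=-120.200; wc +0.060/-0.060 → slack +1.117/-2.098; half-tol=0.060, Σhalf²=0.453329
  +H: nom +12.600 → Σnom=-107.600; wc +0.055/-0.020 → slack +1.172/-2.118; half-tol=0.037, Σhalf²=0.454736
  +I: nom +10.900 → Σnom=-96.700; wc +0.392/-0.392 → slack +1.564/-2.510; half-tol=0.392, Σhalf²=0.608399
Nominal = -96.700. Worst-case = [-96.700 - 2.510, -96.700 + 1.564] = [-99.210, -95.136]. RSS = √0.608399 = 0.780.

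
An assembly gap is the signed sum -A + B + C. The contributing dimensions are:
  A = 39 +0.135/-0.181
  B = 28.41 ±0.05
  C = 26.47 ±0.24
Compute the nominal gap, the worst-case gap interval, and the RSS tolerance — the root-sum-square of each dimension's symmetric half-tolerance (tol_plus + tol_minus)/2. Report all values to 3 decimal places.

nominal=15.880 wc=[15.455,16.351] rss=0.292

Stack each dimension's contribution:
  -A: nom -39.000 → Σnom=-39.000; wc +0.181/-0.135 → slack +0.181/-0.135; half-tol=0.158, Σhalf²=0.024964
  +B: nom +28.410 → Σnom=-10.590; wc +0.050/-0.050 → slack +0.231/-0.185; half-tol=0.050, Σhalf²=0.027464
  +C: nom +26.470 → Σnom=15.880; wc +0.240/-0.240 → slack +0.471/-0.425; half-tol=0.240, Σhalf²=0.085064
Nominal = 15.880. Worst-case = [15.880 - 0.425, 15.880 + 0.471] = [15.455, 16.351]. RSS = √0.085064 = 0.292.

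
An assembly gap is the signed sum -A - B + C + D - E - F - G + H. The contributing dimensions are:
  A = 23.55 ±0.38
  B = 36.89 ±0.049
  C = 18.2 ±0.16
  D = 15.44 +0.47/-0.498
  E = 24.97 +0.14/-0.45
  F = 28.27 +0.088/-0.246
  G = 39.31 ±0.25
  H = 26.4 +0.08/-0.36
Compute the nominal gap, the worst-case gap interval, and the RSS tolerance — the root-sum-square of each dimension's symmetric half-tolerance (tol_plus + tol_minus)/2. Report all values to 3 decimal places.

Stack each dimension's contribution:
  -A: nom -23.550 → Σnom=-23.550; wc +0.380/-0.380 → slack +0.380/-0.380; half-tol=0.380, Σhalf²=0.144400
  -B: nom -36.890 → Σnom=-60.440; wc +0.049/-0.049 → slack +0.429/-0.429; half-tol=0.049, Σhalf²=0.146801
  +C: nom +18.200 → Σnom=-42.240; wc +0.160/-0.160 → slack +0.589/-0.589; half-tol=0.160, Σhalf²=0.172401
  +D: nom +15.440 → Σnom=-26.800; wc +0.470/-0.498 → slack +1.059/-1.087; half-tol=0.484, Σhalf²=0.406657
  -E: nom -24.970 → Σnom=-51.770; wc +0.450/-0.140 → slack +1.509/-1.227; half-tol=0.295, Σhalf²=0.493682
  -F: nom -28.270 → Σnom=-80.040; wc +0.246/-0.088 → slack +1.755/-1.315; half-tol=0.167, Σhalf²=0.521571
  -G: nom -39.310 → Σnom=-119.350; wc +0.250/-0.250 → slack +2.005/-1.565; half-tol=0.250, Σhalf²=0.584071
  +H: nom +26.400 → Σnom=-92.950; wc +0.080/-0.360 → slack +2.085/-1.925; half-tol=0.220, Σhalf²=0.632471
Nominal = -92.950. Worst-case = [-92.950 - 1.925, -92.950 + 2.085] = [-94.875, -90.865]. RSS = √0.632471 = 0.795.

nominal=-92.950 wc=[-94.875,-90.865] rss=0.795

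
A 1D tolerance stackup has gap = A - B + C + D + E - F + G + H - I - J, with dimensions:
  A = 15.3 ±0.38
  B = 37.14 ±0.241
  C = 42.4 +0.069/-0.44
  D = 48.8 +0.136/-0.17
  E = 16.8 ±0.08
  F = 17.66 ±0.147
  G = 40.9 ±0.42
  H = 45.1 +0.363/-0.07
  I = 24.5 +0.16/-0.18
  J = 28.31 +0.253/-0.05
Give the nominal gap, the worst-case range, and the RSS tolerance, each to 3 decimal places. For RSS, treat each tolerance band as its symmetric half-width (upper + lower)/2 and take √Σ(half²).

Stack each dimension's contribution:
  +A: nom +15.300 → Σnom=15.300; wc +0.380/-0.380 → slack +0.380/-0.380; half-tol=0.380, Σhalf²=0.144400
  -B: nom -37.140 → Σnom=-21.840; wc +0.241/-0.241 → slack +0.621/-0.621; half-tol=0.241, Σhalf²=0.202481
  +C: nom +42.400 → Σnom=20.560; wc +0.069/-0.440 → slack +0.690/-1.061; half-tol=0.255, Σhalf²=0.267251
  +D: nom +48.800 → Σnom=69.360; wc +0.136/-0.170 → slack +0.826/-1.231; half-tol=0.153, Σhalf²=0.290660
  +E: nom +16.800 → Σnom=86.160; wc +0.080/-0.080 → slack +0.906/-1.311; half-tol=0.080, Σhalf²=0.297060
  -F: nom -17.660 → Σnom=68.500; wc +0.147/-0.147 → slack +1.053/-1.458; half-tol=0.147, Σhalf²=0.318669
  +G: nom +40.900 → Σnom=109.400; wc +0.420/-0.420 → slack +1.473/-1.878; half-tol=0.420, Σhalf²=0.495069
  +H: nom +45.100 → Σnom=154.500; wc +0.363/-0.070 → slack +1.836/-1.948; half-tol=0.216, Σhalf²=0.541941
  -I: nom -24.500 → Σnom=130.000; wc +0.180/-0.160 → slack +2.016/-2.108; half-tol=0.170, Σhalf²=0.570842
  -J: nom -28.310 → Σnom=101.690; wc +0.050/-0.253 → slack +2.066/-2.361; half-tol=0.151, Σhalf²=0.593794
Nominal = 101.690. Worst-case = [101.690 - 2.361, 101.690 + 2.066] = [99.329, 103.756]. RSS = √0.593794 = 0.771.

nominal=101.690 wc=[99.329,103.756] rss=0.771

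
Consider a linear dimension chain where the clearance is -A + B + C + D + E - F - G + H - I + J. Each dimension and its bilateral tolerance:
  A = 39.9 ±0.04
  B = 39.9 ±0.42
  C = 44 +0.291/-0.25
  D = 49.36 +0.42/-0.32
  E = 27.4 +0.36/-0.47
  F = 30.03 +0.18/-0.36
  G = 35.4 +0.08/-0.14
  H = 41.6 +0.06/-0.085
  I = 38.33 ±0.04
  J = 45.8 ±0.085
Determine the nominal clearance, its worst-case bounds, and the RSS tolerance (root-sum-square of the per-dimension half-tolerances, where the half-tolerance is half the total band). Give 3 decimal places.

nominal=104.400 wc=[102.430,106.616] rss=0.812

Stack each dimension's contribution:
  -A: nom -39.900 → Σnom=-39.900; wc +0.040/-0.040 → slack +0.040/-0.040; half-tol=0.040, Σhalf²=0.001600
  +B: nom +39.900 → Σnom=0.000; wc +0.420/-0.420 → slack +0.460/-0.460; half-tol=0.420, Σhalf²=0.178000
  +C: nom +44.000 → Σnom=44.000; wc +0.291/-0.250 → slack +0.751/-0.710; half-tol=0.270, Σhalf²=0.251170
  +D: nom +49.360 → Σnom=93.360; wc +0.420/-0.320 → slack +1.171/-1.030; half-tol=0.370, Σhalf²=0.388070
  +E: nom +27.400 → Σnom=120.760; wc +0.360/-0.470 → slack +1.531/-1.500; half-tol=0.415, Σhalf²=0.560295
  -F: nom -30.030 → Σnom=90.730; wc +0.360/-0.180 → slack +1.891/-1.680; half-tol=0.270, Σhalf²=0.633195
  -G: nom -35.400 → Σnom=55.330; wc +0.140/-0.080 → slack +2.031/-1.760; half-tol=0.110, Σhalf²=0.645295
  +H: nom +41.600 → Σnom=96.930; wc +0.060/-0.085 → slack +2.091/-1.845; half-tol=0.073, Σhalf²=0.650551
  -I: nom -38.330 → Σnom=58.600; wc +0.040/-0.040 → slack +2.131/-1.885; half-tol=0.040, Σhalf²=0.652151
  +J: nom +45.800 → Σnom=104.400; wc +0.085/-0.085 → slack +2.216/-1.970; half-tol=0.085, Σhalf²=0.659376
Nominal = 104.400. Worst-case = [104.400 - 1.970, 104.400 + 2.216] = [102.430, 106.616]. RSS = √0.659376 = 0.812.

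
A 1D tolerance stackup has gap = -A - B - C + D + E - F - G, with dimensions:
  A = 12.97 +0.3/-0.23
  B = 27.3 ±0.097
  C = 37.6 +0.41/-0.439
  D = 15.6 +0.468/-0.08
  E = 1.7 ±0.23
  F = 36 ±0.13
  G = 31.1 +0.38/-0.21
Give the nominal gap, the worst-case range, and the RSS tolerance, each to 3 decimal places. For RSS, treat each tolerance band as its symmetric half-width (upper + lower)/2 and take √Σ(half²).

nominal=-127.670 wc=[-129.297,-125.866] rss=0.701

Stack each dimension's contribution:
  -A: nom -12.970 → Σnom=-12.970; wc +0.230/-0.300 → slack +0.230/-0.300; half-tol=0.265, Σhalf²=0.070225
  -B: nom -27.300 → Σnom=-40.270; wc +0.097/-0.097 → slack +0.327/-0.397; half-tol=0.097, Σhalf²=0.079634
  -C: nom -37.600 → Σnom=-77.870; wc +0.439/-0.410 → slack +0.766/-0.807; half-tol=0.424, Σhalf²=0.259834
  +D: nom +15.600 → Σnom=-62.270; wc +0.468/-0.080 → slack +1.234/-0.887; half-tol=0.274, Σhalf²=0.334910
  +E: nom +1.700 → Σnom=-60.570; wc +0.230/-0.230 → slack +1.464/-1.117; half-tol=0.230, Σhalf²=0.387810
  -F: nom -36.000 → Σnom=-96.570; wc +0.130/-0.130 → slack +1.594/-1.247; half-tol=0.130, Σhalf²=0.404710
  -G: nom -31.100 → Σnom=-127.670; wc +0.210/-0.380 → slack +1.804/-1.627; half-tol=0.295, Σhalf²=0.491735
Nominal = -127.670. Worst-case = [-127.670 - 1.627, -127.670 + 1.804] = [-129.297, -125.866]. RSS = √0.491735 = 0.701.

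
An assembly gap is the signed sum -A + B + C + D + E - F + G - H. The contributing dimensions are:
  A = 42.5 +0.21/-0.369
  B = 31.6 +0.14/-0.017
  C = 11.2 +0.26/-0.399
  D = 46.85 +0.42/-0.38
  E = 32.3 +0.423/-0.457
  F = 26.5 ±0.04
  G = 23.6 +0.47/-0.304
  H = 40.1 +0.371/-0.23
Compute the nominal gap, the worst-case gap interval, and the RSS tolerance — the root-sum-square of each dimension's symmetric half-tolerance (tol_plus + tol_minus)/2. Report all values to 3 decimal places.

nominal=36.450 wc=[34.272,38.802] rss=0.891

Stack each dimension's contribution:
  -A: nom -42.500 → Σnom=-42.500; wc +0.369/-0.210 → slack +0.369/-0.210; half-tol=0.289, Σhalf²=0.083810
  +B: nom +31.600 → Σnom=-10.900; wc +0.140/-0.017 → slack +0.509/-0.227; half-tol=0.079, Σhalf²=0.089972
  +C: nom +11.200 → Σnom=0.300; wc +0.260/-0.399 → slack +0.769/-0.626; half-tol=0.330, Σhalf²=0.198543
  +D: nom +46.850 → Σnom=47.150; wc +0.420/-0.380 → slack +1.189/-1.006; half-tol=0.400, Σhalf²=0.358543
  +E: nom +32.300 → Σnom=79.450; wc +0.423/-0.457 → slack +1.612/-1.463; half-tol=0.440, Σhalf²=0.552143
  -F: nom -26.500 → Σnom=52.950; wc +0.040/-0.040 → slack +1.652/-1.503; half-tol=0.040, Σhalf²=0.553743
  +G: nom +23.600 → Σnom=76.550; wc +0.470/-0.304 → slack +2.122/-1.807; half-tol=0.387, Σhalf²=0.703512
  -H: nom -40.100 → Σnom=36.450; wc +0.230/-0.371 → slack +2.352/-2.178; half-tol=0.300, Σhalf²=0.793812
Nominal = 36.450. Worst-case = [36.450 - 2.178, 36.450 + 2.352] = [34.272, 38.802]. RSS = √0.793812 = 0.891.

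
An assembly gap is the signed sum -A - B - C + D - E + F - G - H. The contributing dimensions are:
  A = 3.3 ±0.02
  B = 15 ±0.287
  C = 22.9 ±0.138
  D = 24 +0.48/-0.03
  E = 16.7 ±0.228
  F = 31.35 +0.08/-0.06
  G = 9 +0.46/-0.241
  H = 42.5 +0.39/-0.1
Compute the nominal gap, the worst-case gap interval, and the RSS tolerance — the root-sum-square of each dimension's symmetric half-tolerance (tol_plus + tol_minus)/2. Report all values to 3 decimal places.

nominal=-54.050 wc=[-55.663,-52.476] rss=0.638

Stack each dimension's contribution:
  -A: nom -3.300 → Σnom=-3.300; wc +0.020/-0.020 → slack +0.020/-0.020; half-tol=0.020, Σhalf²=0.000400
  -B: nom -15.000 → Σnom=-18.300; wc +0.287/-0.287 → slack +0.307/-0.307; half-tol=0.287, Σhalf²=0.082769
  -C: nom -22.900 → Σnom=-41.200; wc +0.138/-0.138 → slack +0.445/-0.445; half-tol=0.138, Σhalf²=0.101813
  +D: nom +24.000 → Σnom=-17.200; wc +0.480/-0.030 → slack +0.925/-0.475; half-tol=0.255, Σhalf²=0.166838
  -E: nom -16.700 → Σnom=-33.900; wc +0.228/-0.228 → slack +1.153/-0.703; half-tol=0.228, Σhalf²=0.218822
  +F: nom +31.350 → Σnom=-2.550; wc +0.080/-0.060 → slack +1.233/-0.763; half-tol=0.070, Σhalf²=0.223722
  -G: nom -9.000 → Σnom=-11.550; wc +0.241/-0.460 → slack +1.474/-1.223; half-tol=0.351, Σhalf²=0.346572
  -H: nom -42.500 → Σnom=-54.050; wc +0.100/-0.390 → slack +1.574/-1.613; half-tol=0.245, Σhalf²=0.406597
Nominal = -54.050. Worst-case = [-54.050 - 1.613, -54.050 + 1.574] = [-55.663, -52.476]. RSS = √0.406597 = 0.638.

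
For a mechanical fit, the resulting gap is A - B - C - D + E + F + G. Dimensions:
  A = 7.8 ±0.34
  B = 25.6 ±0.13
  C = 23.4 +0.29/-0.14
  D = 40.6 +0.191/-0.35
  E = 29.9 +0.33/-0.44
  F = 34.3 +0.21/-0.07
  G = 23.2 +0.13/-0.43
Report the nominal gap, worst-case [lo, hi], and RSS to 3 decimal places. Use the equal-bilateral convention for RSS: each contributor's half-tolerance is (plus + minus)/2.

Stack each dimension's contribution:
  +A: nom +7.800 → Σnom=7.800; wc +0.340/-0.340 → slack +0.340/-0.340; half-tol=0.340, Σhalf²=0.115600
  -B: nom -25.600 → Σnom=-17.800; wc +0.130/-0.130 → slack +0.470/-0.470; half-tol=0.130, Σhalf²=0.132500
  -C: nom -23.400 → Σnom=-41.200; wc +0.140/-0.290 → slack +0.610/-0.760; half-tol=0.215, Σhalf²=0.178725
  -D: nom -40.600 → Σnom=-81.800; wc +0.350/-0.191 → slack +0.960/-0.951; half-tol=0.270, Σhalf²=0.251895
  +E: nom +29.900 → Σnom=-51.900; wc +0.330/-0.440 → slack +1.290/-1.391; half-tol=0.385, Σhalf²=0.400120
  +F: nom +34.300 → Σnom=-17.600; wc +0.210/-0.070 → slack +1.500/-1.461; half-tol=0.140, Σhalf²=0.419720
  +G: nom +23.200 → Σnom=5.600; wc +0.130/-0.430 → slack +1.630/-1.891; half-tol=0.280, Σhalf²=0.498120
Nominal = 5.600. Worst-case = [5.600 - 1.891, 5.600 + 1.630] = [3.709, 7.230]. RSS = √0.498120 = 0.706.

nominal=5.600 wc=[3.709,7.230] rss=0.706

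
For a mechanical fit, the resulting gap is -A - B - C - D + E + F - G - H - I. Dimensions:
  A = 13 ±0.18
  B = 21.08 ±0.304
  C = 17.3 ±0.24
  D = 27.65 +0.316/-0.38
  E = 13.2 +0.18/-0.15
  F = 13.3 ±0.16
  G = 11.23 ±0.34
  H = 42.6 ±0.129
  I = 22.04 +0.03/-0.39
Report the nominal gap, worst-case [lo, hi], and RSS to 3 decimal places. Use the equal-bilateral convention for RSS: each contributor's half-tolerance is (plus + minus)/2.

Stack each dimension's contribution:
  -A: nom -13.000 → Σnom=-13.000; wc +0.180/-0.180 → slack +0.180/-0.180; half-tol=0.180, Σhalf²=0.032400
  -B: nom -21.080 → Σnom=-34.080; wc +0.304/-0.304 → slack +0.484/-0.484; half-tol=0.304, Σhalf²=0.124816
  -C: nom -17.300 → Σnom=-51.380; wc +0.240/-0.240 → slack +0.724/-0.724; half-tol=0.240, Σhalf²=0.182416
  -D: nom -27.650 → Σnom=-79.030; wc +0.380/-0.316 → slack +1.104/-1.040; half-tol=0.348, Σhalf²=0.303520
  +E: nom +13.200 → Σnom=-65.830; wc +0.180/-0.150 → slack +1.284/-1.190; half-tol=0.165, Σhalf²=0.330745
  +F: nom +13.300 → Σnom=-52.530; wc +0.160/-0.160 → slack +1.444/-1.350; half-tol=0.160, Σhalf²=0.356345
  -G: nom -11.230 → Σnom=-63.760; wc +0.340/-0.340 → slack +1.784/-1.690; half-tol=0.340, Σhalf²=0.471945
  -H: nom -42.600 → Σnom=-106.360; wc +0.129/-0.129 → slack +1.913/-1.819; half-tol=0.129, Σhalf²=0.488586
  -I: nom -22.040 → Σnom=-128.400; wc +0.390/-0.030 → slack +2.303/-1.849; half-tol=0.210, Σhalf²=0.532686
Nominal = -128.400. Worst-case = [-128.400 - 1.849, -128.400 + 2.303] = [-130.249, -126.097]. RSS = √0.532686 = 0.730.

nominal=-128.400 wc=[-130.249,-126.097] rss=0.730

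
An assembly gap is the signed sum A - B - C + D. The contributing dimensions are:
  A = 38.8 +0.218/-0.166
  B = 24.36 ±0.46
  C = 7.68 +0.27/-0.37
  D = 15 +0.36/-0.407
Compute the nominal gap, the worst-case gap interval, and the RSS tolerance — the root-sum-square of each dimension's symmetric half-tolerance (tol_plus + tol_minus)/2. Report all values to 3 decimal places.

nominal=21.760 wc=[20.457,23.168] rss=0.706

Stack each dimension's contribution:
  +A: nom +38.800 → Σnom=38.800; wc +0.218/-0.166 → slack +0.218/-0.166; half-tol=0.192, Σhalf²=0.036864
  -B: nom -24.360 → Σnom=14.440; wc +0.460/-0.460 → slack +0.678/-0.626; half-tol=0.460, Σhalf²=0.248464
  -C: nom -7.680 → Σnom=6.760; wc +0.370/-0.270 → slack +1.048/-0.896; half-tol=0.320, Σhalf²=0.350864
  +D: nom +15.000 → Σnom=21.760; wc +0.360/-0.407 → slack +1.408/-1.303; half-tol=0.383, Σhalf²=0.497936
Nominal = 21.760. Worst-case = [21.760 - 1.303, 21.760 + 1.408] = [20.457, 23.168]. RSS = √0.497936 = 0.706.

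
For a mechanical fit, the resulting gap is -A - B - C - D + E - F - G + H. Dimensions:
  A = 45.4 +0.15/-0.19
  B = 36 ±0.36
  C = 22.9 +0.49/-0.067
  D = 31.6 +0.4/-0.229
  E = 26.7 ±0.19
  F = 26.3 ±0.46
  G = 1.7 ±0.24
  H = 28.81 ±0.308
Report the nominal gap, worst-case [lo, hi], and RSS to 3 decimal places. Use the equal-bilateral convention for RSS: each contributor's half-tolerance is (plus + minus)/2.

Stack each dimension's contribution:
  -A: nom -45.400 → Σnom=-45.400; wc +0.190/-0.150 → slack +0.190/-0.150; half-tol=0.170, Σhalf²=0.028900
  -B: nom -36.000 → Σnom=-81.400; wc +0.360/-0.360 → slack +0.550/-0.510; half-tol=0.360, Σhalf²=0.158500
  -C: nom -22.900 → Σnom=-104.300; wc +0.067/-0.490 → slack +0.617/-1.000; half-tol=0.278, Σhalf²=0.236062
  -D: nom -31.600 → Σnom=-135.900; wc +0.229/-0.400 → slack +0.846/-1.400; half-tol=0.315, Σhalf²=0.334973
  +E: nom +26.700 → Σnom=-109.200; wc +0.190/-0.190 → slack +1.036/-1.590; half-tol=0.190, Σhalf²=0.371073
  -F: nom -26.300 → Σnom=-135.500; wc +0.460/-0.460 → slack +1.496/-2.050; half-tol=0.460, Σhalf²=0.582673
  -G: nom -1.700 → Σnom=-137.200; wc +0.240/-0.240 → slack +1.736/-2.290; half-tol=0.240, Σhalf²=0.640273
  +H: nom +28.810 → Σnom=-108.390; wc +0.308/-0.308 → slack +2.044/-2.598; half-tol=0.308, Σhalf²=0.735137
Nominal = -108.390. Worst-case = [-108.390 - 2.598, -108.390 + 2.044] = [-110.988, -106.346]. RSS = √0.735137 = 0.857.

nominal=-108.390 wc=[-110.988,-106.346] rss=0.857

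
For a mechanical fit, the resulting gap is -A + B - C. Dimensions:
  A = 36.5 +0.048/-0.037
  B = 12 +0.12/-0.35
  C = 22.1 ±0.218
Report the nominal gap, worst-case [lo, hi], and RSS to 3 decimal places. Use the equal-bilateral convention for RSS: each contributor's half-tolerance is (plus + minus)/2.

Stack each dimension's contribution:
  -A: nom -36.500 → Σnom=-36.500; wc +0.037/-0.048 → slack +0.037/-0.048; half-tol=0.042, Σhalf²=0.001806
  +B: nom +12.000 → Σnom=-24.500; wc +0.120/-0.350 → slack +0.157/-0.398; half-tol=0.235, Σhalf²=0.057031
  -C: nom -22.100 → Σnom=-46.600; wc +0.218/-0.218 → slack +0.375/-0.616; half-tol=0.218, Σhalf²=0.104555
Nominal = -46.600. Worst-case = [-46.600 - 0.616, -46.600 + 0.375] = [-47.216, -46.225]. RSS = √0.104555 = 0.323.

nominal=-46.600 wc=[-47.216,-46.225] rss=0.323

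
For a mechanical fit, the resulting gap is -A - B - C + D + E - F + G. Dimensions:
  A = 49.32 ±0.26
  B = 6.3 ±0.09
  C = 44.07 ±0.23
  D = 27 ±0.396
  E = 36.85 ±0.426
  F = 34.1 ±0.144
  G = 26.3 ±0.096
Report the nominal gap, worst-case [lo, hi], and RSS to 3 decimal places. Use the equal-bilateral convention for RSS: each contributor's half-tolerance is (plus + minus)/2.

nominal=-43.640 wc=[-45.282,-41.998] rss=0.705

Stack each dimension's contribution:
  -A: nom -49.320 → Σnom=-49.320; wc +0.260/-0.260 → slack +0.260/-0.260; half-tol=0.260, Σhalf²=0.067600
  -B: nom -6.300 → Σnom=-55.620; wc +0.090/-0.090 → slack +0.350/-0.350; half-tol=0.090, Σhalf²=0.075700
  -C: nom -44.070 → Σnom=-99.690; wc +0.230/-0.230 → slack +0.580/-0.580; half-tol=0.230, Σhalf²=0.128600
  +D: nom +27.000 → Σnom=-72.690; wc +0.396/-0.396 → slack +0.976/-0.976; half-tol=0.396, Σhalf²=0.285416
  +E: nom +36.850 → Σnom=-35.840; wc +0.426/-0.426 → slack +1.402/-1.402; half-tol=0.426, Σhalf²=0.466892
  -F: nom -34.100 → Σnom=-69.940; wc +0.144/-0.144 → slack +1.546/-1.546; half-tol=0.144, Σhalf²=0.487628
  +G: nom +26.300 → Σnom=-43.640; wc +0.096/-0.096 → slack +1.642/-1.642; half-tol=0.096, Σhalf²=0.496844
Nominal = -43.640. Worst-case = [-43.640 - 1.642, -43.640 + 1.642] = [-45.282, -41.998]. RSS = √0.496844 = 0.705.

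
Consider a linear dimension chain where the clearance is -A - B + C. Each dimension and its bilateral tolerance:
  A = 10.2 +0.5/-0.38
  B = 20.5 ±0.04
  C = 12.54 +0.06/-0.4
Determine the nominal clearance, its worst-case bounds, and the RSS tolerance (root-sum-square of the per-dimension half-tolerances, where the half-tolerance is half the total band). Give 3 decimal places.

nominal=-18.160 wc=[-19.100,-17.680] rss=0.498

Stack each dimension's contribution:
  -A: nom -10.200 → Σnom=-10.200; wc +0.380/-0.500 → slack +0.380/-0.500; half-tol=0.440, Σhalf²=0.193600
  -B: nom -20.500 → Σnom=-30.700; wc +0.040/-0.040 → slack +0.420/-0.540; half-tol=0.040, Σhalf²=0.195200
  +C: nom +12.540 → Σnom=-18.160; wc +0.060/-0.400 → slack +0.480/-0.940; half-tol=0.230, Σhalf²=0.248100
Nominal = -18.160. Worst-case = [-18.160 - 0.940, -18.160 + 0.480] = [-19.100, -17.680]. RSS = √0.248100 = 0.498.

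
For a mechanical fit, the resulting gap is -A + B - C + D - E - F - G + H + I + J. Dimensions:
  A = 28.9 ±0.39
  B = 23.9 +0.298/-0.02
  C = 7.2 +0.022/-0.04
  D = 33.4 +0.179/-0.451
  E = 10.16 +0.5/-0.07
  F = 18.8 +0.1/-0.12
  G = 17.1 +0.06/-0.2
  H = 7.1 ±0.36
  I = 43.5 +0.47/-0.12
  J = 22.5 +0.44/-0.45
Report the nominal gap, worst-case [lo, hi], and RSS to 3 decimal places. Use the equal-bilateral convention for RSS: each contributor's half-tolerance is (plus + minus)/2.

nominal=48.240 wc=[45.767,50.807] rss=0.896

Stack each dimension's contribution:
  -A: nom -28.900 → Σnom=-28.900; wc +0.390/-0.390 → slack +0.390/-0.390; half-tol=0.390, Σhalf²=0.152100
  +B: nom +23.900 → Σnom=-5.000; wc +0.298/-0.020 → slack +0.688/-0.410; half-tol=0.159, Σhalf²=0.177381
  -C: nom -7.200 → Σnom=-12.200; wc +0.040/-0.022 → slack +0.728/-0.432; half-tol=0.031, Σhalf²=0.178342
  +D: nom +33.400 → Σnom=21.200; wc +0.179/-0.451 → slack +0.907/-0.883; half-tol=0.315, Σhalf²=0.277567
  -E: nom -10.160 → Σnom=11.040; wc +0.070/-0.500 → slack +0.977/-1.383; half-tol=0.285, Σhalf²=0.358792
  -F: nom -18.800 → Σnom=-7.760; wc +0.120/-0.100 → slack +1.097/-1.483; half-tol=0.110, Σhalf²=0.370892
  -G: nom -17.100 → Σnom=-24.860; wc +0.200/-0.060 → slack +1.297/-1.543; half-tol=0.130, Σhalf²=0.387792
  +H: nom +7.100 → Σnom=-17.760; wc +0.360/-0.360 → slack +1.657/-1.903; half-tol=0.360, Σhalf²=0.517392
  +I: nom +43.500 → Σnom=25.740; wc +0.470/-0.120 → slack +2.127/-2.023; half-tol=0.295, Σhalf²=0.604417
  +J: nom +22.500 → Σnom=48.240; wc +0.440/-0.450 → slack +2.567/-2.473; half-tol=0.445, Σhalf²=0.802442
Nominal = 48.240. Worst-case = [48.240 - 2.473, 48.240 + 2.567] = [45.767, 50.807]. RSS = √0.802442 = 0.896.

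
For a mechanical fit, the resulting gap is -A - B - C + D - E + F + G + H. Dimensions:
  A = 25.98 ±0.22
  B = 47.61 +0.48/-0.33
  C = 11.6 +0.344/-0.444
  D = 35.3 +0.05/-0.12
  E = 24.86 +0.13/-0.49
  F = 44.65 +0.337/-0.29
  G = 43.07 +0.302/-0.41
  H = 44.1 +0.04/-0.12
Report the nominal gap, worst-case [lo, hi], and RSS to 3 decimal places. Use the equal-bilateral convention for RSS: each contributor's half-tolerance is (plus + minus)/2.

Stack each dimension's contribution:
  -A: nom -25.980 → Σnom=-25.980; wc +0.220/-0.220 → slack +0.220/-0.220; half-tol=0.220, Σhalf²=0.048400
  -B: nom -47.610 → Σnom=-73.590; wc +0.330/-0.480 → slack +0.550/-0.700; half-tol=0.405, Σhalf²=0.212425
  -C: nom -11.600 → Σnom=-85.190; wc +0.444/-0.344 → slack +0.994/-1.044; half-tol=0.394, Σhalf²=0.367661
  +D: nom +35.300 → Σnom=-49.890; wc +0.050/-0.120 → slack +1.044/-1.164; half-tol=0.085, Σhalf²=0.374886
  -E: nom -24.860 → Σnom=-74.750; wc +0.490/-0.130 → slack +1.534/-1.294; half-tol=0.310, Σhalf²=0.470986
  +F: nom +44.650 → Σnom=-30.100; wc +0.337/-0.290 → slack +1.871/-1.584; half-tol=0.314, Σhalf²=0.569268
  +G: nom +43.070 → Σnom=12.970; wc +0.302/-0.410 → slack +2.173/-1.994; half-tol=0.356, Σhalf²=0.696004
  +H: nom +44.100 → Σnom=57.070; wc +0.040/-0.120 → slack +2.213/-2.114; half-tol=0.080, Σhalf²=0.702404
Nominal = 57.070. Worst-case = [57.070 - 2.114, 57.070 + 2.213] = [54.956, 59.283]. RSS = √0.702404 = 0.838.

nominal=57.070 wc=[54.956,59.283] rss=0.838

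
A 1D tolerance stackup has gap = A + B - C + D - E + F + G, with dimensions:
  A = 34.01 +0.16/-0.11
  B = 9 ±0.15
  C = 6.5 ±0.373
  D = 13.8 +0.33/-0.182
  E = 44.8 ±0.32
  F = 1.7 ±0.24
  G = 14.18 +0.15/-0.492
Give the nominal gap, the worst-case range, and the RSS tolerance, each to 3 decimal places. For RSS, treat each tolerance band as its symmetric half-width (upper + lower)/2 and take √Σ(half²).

nominal=21.390 wc=[19.523,23.113] rss=0.713

Stack each dimension's contribution:
  +A: nom +34.010 → Σnom=34.010; wc +0.160/-0.110 → slack +0.160/-0.110; half-tol=0.135, Σhalf²=0.018225
  +B: nom +9.000 → Σnom=43.010; wc +0.150/-0.150 → slack +0.310/-0.260; half-tol=0.150, Σhalf²=0.040725
  -C: nom -6.500 → Σnom=36.510; wc +0.373/-0.373 → slack +0.683/-0.633; half-tol=0.373, Σhalf²=0.179854
  +D: nom +13.800 → Σnom=50.310; wc +0.330/-0.182 → slack +1.013/-0.815; half-tol=0.256, Σhalf²=0.245390
  -E: nom -44.800 → Σnom=5.510; wc +0.320/-0.320 → slack +1.333/-1.135; half-tol=0.320, Σhalf²=0.347790
  +F: nom +1.700 → Σnom=7.210; wc +0.240/-0.240 → slack +1.573/-1.375; half-tol=0.240, Σhalf²=0.405390
  +G: nom +14.180 → Σnom=21.390; wc +0.150/-0.492 → slack +1.723/-1.867; half-tol=0.321, Σhalf²=0.508431
Nominal = 21.390. Worst-case = [21.390 - 1.867, 21.390 + 1.723] = [19.523, 23.113]. RSS = √0.508431 = 0.713.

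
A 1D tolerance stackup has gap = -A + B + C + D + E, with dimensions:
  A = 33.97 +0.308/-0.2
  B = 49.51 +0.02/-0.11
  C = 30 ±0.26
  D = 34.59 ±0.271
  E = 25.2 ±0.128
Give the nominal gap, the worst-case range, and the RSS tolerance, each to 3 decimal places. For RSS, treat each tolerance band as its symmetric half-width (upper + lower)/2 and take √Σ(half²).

nominal=105.330 wc=[104.253,106.209] rss=0.476

Stack each dimension's contribution:
  -A: nom -33.970 → Σnom=-33.970; wc +0.200/-0.308 → slack +0.200/-0.308; half-tol=0.254, Σhalf²=0.064516
  +B: nom +49.510 → Σnom=15.540; wc +0.020/-0.110 → slack +0.220/-0.418; half-tol=0.065, Σhalf²=0.068741
  +C: nom +30.000 → Σnom=45.540; wc +0.260/-0.260 → slack +0.480/-0.678; half-tol=0.260, Σhalf²=0.136341
  +D: nom +34.590 → Σnom=80.130; wc +0.271/-0.271 → slack +0.751/-0.949; half-tol=0.271, Σhalf²=0.209782
  +E: nom +25.200 → Σnom=105.330; wc +0.128/-0.128 → slack +0.879/-1.077; half-tol=0.128, Σhalf²=0.226166
Nominal = 105.330. Worst-case = [105.330 - 1.077, 105.330 + 0.879] = [104.253, 106.209]. RSS = √0.226166 = 0.476.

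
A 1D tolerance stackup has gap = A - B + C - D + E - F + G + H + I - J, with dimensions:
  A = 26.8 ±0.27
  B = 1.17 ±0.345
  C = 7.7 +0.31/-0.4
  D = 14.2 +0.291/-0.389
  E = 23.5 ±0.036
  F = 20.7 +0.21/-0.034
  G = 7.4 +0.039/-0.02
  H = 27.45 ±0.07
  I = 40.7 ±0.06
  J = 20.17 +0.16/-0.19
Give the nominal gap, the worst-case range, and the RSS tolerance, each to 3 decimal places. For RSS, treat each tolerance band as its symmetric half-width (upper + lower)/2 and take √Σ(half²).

nominal=77.310 wc=[75.448,79.053] rss=0.700

Stack each dimension's contribution:
  +A: nom +26.800 → Σnom=26.800; wc +0.270/-0.270 → slack +0.270/-0.270; half-tol=0.270, Σhalf²=0.072900
  -B: nom -1.170 → Σnom=25.630; wc +0.345/-0.345 → slack +0.615/-0.615; half-tol=0.345, Σhalf²=0.191925
  +C: nom +7.700 → Σnom=33.330; wc +0.310/-0.400 → slack +0.925/-1.015; half-tol=0.355, Σhalf²=0.317950
  -D: nom -14.200 → Σnom=19.130; wc +0.389/-0.291 → slack +1.314/-1.306; half-tol=0.340, Σhalf²=0.433550
  +E: nom +23.500 → Σnom=42.630; wc +0.036/-0.036 → slack +1.350/-1.342; half-tol=0.036, Σhalf²=0.434846
  -F: nom -20.700 → Σnom=21.930; wc +0.034/-0.210 → slack +1.384/-1.552; half-tol=0.122, Σhalf²=0.449730
  +G: nom +7.400 → Σnom=29.330; wc +0.039/-0.020 → slack +1.423/-1.572; half-tol=0.029, Σhalf²=0.450600
  +H: nom +27.450 → Σnom=56.780; wc +0.070/-0.070 → slack +1.493/-1.642; half-tol=0.070, Σhalf²=0.455500
  +I: nom +40.700 → Σnom=97.480; wc +0.060/-0.060 → slack +1.553/-1.702; half-tol=0.060, Σhalf²=0.459100
  -J: nom -20.170 → Σnom=77.310; wc +0.190/-0.160 → slack +1.743/-1.862; half-tol=0.175, Σhalf²=0.489725
Nominal = 77.310. Worst-case = [77.310 - 1.862, 77.310 + 1.743] = [75.448, 79.053]. RSS = √0.489725 = 0.700.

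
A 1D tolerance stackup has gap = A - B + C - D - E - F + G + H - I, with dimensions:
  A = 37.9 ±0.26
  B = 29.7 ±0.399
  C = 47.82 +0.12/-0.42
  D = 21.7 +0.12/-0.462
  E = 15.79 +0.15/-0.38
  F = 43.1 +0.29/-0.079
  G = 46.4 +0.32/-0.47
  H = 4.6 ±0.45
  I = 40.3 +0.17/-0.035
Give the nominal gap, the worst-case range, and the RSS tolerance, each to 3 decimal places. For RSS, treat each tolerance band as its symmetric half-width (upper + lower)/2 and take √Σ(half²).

Stack each dimension's contribution:
  +A: nom +37.900 → Σnom=37.900; wc +0.260/-0.260 → slack +0.260/-0.260; half-tol=0.260, Σhalf²=0.067600
  -B: nom -29.700 → Σnom=8.200; wc +0.399/-0.399 → slack +0.659/-0.659; half-tol=0.399, Σhalf²=0.226801
  +C: nom +47.820 → Σnom=56.020; wc +0.120/-0.420 → slack +0.779/-1.079; half-tol=0.270, Σhalf²=0.299701
  -D: nom -21.700 → Σnom=34.320; wc +0.462/-0.120 → slack +1.241/-1.199; half-tol=0.291, Σhalf²=0.384382
  -E: nom -15.790 → Σnom=18.530; wc +0.380/-0.150 → slack +1.621/-1.349; half-tol=0.265, Σhalf²=0.454607
  -F: nom -43.100 → Σnom=-24.570; wc +0.079/-0.290 → slack +1.700/-1.639; half-tol=0.184, Σhalf²=0.488647
  +G: nom +46.400 → Σnom=21.830; wc +0.320/-0.470 → slack +2.020/-2.109; half-tol=0.395, Σhalf²=0.644672
  +H: nom +4.600 → Σnom=26.430; wc +0.450/-0.450 → slack +2.470/-2.559; half-tol=0.450, Σhalf²=0.847172
  -I: nom -40.300 → Σnom=-13.870; wc +0.035/-0.170 → slack +2.505/-2.729; half-tol=0.103, Σhalf²=0.857679
Nominal = -13.870. Worst-case = [-13.870 - 2.729, -13.870 + 2.505] = [-16.599, -11.365]. RSS = √0.857679 = 0.926.

nominal=-13.870 wc=[-16.599,-11.365] rss=0.926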